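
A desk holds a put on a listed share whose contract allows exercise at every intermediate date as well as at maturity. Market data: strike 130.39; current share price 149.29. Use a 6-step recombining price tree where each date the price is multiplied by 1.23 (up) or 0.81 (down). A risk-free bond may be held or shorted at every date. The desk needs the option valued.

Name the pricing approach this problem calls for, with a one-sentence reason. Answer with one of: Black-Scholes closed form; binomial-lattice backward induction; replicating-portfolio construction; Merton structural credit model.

Key observation: early exercise of the strike-130.39 put must be checked at each of the 6 dates (spot 149.29), which forces a node-by-node comparison of intrinsic and continuation value backward from expiry.

framework: binomial-lattice backward induction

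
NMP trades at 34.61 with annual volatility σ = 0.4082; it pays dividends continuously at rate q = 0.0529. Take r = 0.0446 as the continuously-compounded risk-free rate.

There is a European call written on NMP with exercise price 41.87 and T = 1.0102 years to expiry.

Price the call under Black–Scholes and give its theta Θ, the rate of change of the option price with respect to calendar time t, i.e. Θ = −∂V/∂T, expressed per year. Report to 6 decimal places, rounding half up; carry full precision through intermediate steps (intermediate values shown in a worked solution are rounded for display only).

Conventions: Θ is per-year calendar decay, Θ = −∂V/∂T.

σ√T = 0.4082·√1.0102 = 0.410277
d₁ = (ln(S/K) + (r−q+σ²/2)T) / (σ√T) = (ln(34.61/41.87) + (0.0446−0.0529+0.4082²/2)·1.0102) / 0.410277 = (-0.190427 + 0.075779) / 0.410277 = -0.279441
d₂ = d₁ − σ√T = -0.279441 − 0.410277 = -0.689718
e^{−rT} = 0.955945
e^{−qT} = 0.947963
N(d₁) = 0.389953,  N(d₂) = 0.245186
Call price V = S·e^{−qT}·N(d₁) − K·e^{−rT}·N(d₂) = 12.793975 − 9.813666 = 2.980309
φ(d₁) = (1/√(2π))·e^{−d₁²/2} = 0.383666
Θ = −S·e^{−qT}·φ(d₁)·σ/(2√T) + q·S·e^{−qT}·N(d₁) − r·K·e^{−rT}·N(d₂) = −2.556148 + 0.676801 − 0.437690 = -2.317036

price = 2.980309
Θ = -2.317036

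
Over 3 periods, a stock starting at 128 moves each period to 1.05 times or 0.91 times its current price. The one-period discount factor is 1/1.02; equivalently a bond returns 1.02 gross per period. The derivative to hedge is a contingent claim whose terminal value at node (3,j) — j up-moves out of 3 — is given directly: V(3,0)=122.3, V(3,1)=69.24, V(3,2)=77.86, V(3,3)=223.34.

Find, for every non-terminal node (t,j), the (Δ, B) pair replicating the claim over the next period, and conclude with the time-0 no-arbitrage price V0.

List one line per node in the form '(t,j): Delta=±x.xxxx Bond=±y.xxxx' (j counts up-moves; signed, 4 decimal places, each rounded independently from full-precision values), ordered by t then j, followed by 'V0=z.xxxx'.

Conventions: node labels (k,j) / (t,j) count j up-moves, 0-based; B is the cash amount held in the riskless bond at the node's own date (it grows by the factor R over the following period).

No-arbitrage ⇒ martingale measure with p* = (R−d)/(u−d) = 0.7857.
Terminal payoffs: V(3,0)=122.3000, V(3,1)=69.2400, V(3,2)=77.8600, V(3,3)=223.3400
  t=2,j=0: stock 105.9968 → up 111.2966 (V=69.2400), down 96.4571 (V=122.3000). Price 79.0294; hedge Δ=-3.5756, bond B=458.0294.
  t=2,j=1: stock 122.3040 → up 128.4192 (V=77.8600), down 111.2966 (V=69.2400). Price 74.5224; hedge Δ=0.5034, bond B=12.9510.
  t=2,j=2: stock 141.1200 → up 148.1760 (V=223.3400), down 128.4192 (V=77.8600). Price 188.3978; hedge Δ=7.3635, bond B=-850.7451.
  t=1,j=0: stock 116.4800 → up 122.3040 (V=74.5224), down 105.9968 (V=79.0294). Price 74.0080; hedge Δ=-0.2764, bond B=106.2009.
  t=1,j=1: stock 134.4000 → up 141.1200 (V=188.3978), down 122.3040 (V=74.5224). Price 160.7803; hedge Δ=6.0520, bond B=-652.6151.
  t=0,j=0: stock 128.0000 → up 134.4000 (V=160.7803), down 116.4800 (V=74.0080). Price 139.3983; hedge Δ=4.8422, bond B=-480.4036.
Verification: the root portfolio costs Δ(0,0)·S0 + B(0,0) = 139.3983, matching V0.

(0,0): Delta=4.8422 Bond=-480.4036
(1,0): Delta=-0.2764 Bond=106.2009
(1,1): Delta=6.0520 Bond=-652.6151
(2,0): Delta=-3.5756 Bond=458.0294
(2,1): Delta=0.5034 Bond=12.9510
(2,2): Delta=7.3635 Bond=-850.7451
V0=139.3983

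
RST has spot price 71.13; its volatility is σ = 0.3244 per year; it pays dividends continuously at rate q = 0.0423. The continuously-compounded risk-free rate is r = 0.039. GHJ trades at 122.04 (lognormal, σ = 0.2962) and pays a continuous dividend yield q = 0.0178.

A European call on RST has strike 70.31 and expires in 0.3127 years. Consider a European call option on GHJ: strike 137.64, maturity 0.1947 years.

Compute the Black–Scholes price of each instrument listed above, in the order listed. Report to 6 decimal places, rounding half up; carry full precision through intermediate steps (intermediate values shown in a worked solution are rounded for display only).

[RST call K=70.31]
σ√T = 0.3244·√0.3127 = 0.181403
d₁ = (ln(S/K) + (r−q+σ²/2)T) / (σ√T) = (ln(71.13/70.31) + (0.039−0.0423+0.3244²/2)·0.3127) / 0.181403 = (0.011595 + 0.015422) / 0.181403 = 0.148932
d₂ = d₁ − σ√T = 0.148932 − 0.181403 = -0.032471
e^{−rT} = 0.987879
e^{−qT} = 0.986860
N(d₁) = 0.559196,  N(d₂) = 0.487048
price = S·e^{−qT}·N(d₁) − K·e^{−rT}·N(d₂) = 39.252989 − 33.829282 = 5.423708
[GHJ call K=137.64]
σ√T = 0.2962·√0.1947 = 0.130698
d₁ = (ln(S/K) + (r−q+σ²/2)T) / (σ√T) = (ln(122.04/137.64) + (0.039−0.0178+0.2962²/2)·0.1947) / 0.130698 = (-0.120293 + 0.012669) / 0.130698 = -0.823458
d₂ = d₁ − σ√T = -0.823458 − 0.130698 = -0.954156
e^{−rT} = 0.992435
e^{−qT} = 0.996540
N(d₁) = 0.205124,  N(d₂) = 0.170002
price = S·e^{−qT}·N(d₁) − K·e^{−rT}·N(d₂) = 24.946689 − 23.222116 = 1.724573

price(RST call K=70.31) = 5.423708
price(GHJ call K=137.64) = 1.724573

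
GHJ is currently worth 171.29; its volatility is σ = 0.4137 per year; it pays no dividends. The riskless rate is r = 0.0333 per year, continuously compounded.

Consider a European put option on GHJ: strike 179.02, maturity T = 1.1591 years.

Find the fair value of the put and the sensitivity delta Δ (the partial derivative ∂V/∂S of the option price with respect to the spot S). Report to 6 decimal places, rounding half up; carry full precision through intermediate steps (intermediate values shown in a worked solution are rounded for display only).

price = 30.748410
Δ = -0.416734

σ√T = 0.4137·√1.1591 = 0.445396
d₁ = (ln(S/K) + (r+σ²/2)T) / (σ√T) = (ln(171.29/179.02) + (0.0333+0.4137²/2)·1.1591) / 0.445396 = (-0.044140 + 0.137787) / 0.445396 = 0.210256
d₂ = d₁ − σ√T = 0.210256 − 0.445396 = -0.235140
e^{−rT} = 0.962137
N(−d₁) = 0.416734,  N(−d₂) = 0.592950
Put price V = K·e^{−rT}·N(−d₂) − S·N(−d₁) = 102.130757 − 71.382347 = 30.748410
Δ = −N(−d₁) = -0.416734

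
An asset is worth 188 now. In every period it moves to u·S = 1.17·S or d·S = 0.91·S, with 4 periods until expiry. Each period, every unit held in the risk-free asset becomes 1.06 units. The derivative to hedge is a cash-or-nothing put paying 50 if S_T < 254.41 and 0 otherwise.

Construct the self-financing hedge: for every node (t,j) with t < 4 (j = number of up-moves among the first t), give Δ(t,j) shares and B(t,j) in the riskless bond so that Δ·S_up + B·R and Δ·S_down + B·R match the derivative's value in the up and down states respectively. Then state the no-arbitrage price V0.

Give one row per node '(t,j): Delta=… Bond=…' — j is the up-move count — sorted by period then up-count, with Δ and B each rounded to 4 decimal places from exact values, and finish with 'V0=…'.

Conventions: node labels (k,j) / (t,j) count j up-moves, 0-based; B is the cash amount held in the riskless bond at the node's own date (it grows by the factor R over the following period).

Since d<R<u, set p* = (R−d)/(u−d) = 0.5769; price each node as the discounted p*-expectation of its children.
At maturity the claim pays: V(4,0)=50.0000, V(4,1)=50.0000, V(4,2)=50.0000, V(4,3)=0.0000, V(4,4)=0.0000
Node (3,0) S=141.6713: V=(p*·50.0000+(1−p*)·50.0000)/1.06=47.1698; Δ=(50.0000−50.0000)/(165.7555−128.9209)=0.0000; B=V−Δ·S=47.1698
Node (3,1) S=182.1489: V=(p*·50.0000+(1−p*)·50.0000)/1.06=47.1698; Δ=(50.0000−50.0000)/(213.1142−165.7555)=0.0000; B=V−Δ·S=47.1698
Node (3,2) S=234.1914: V=(p*·0.0000+(1−p*)·50.0000)/1.06=19.9565; Δ=(0.0000−50.0000)/(274.0040−213.1142)=-0.8212; B=V−Δ·S=212.2642
Node (3,3) S=301.1032: V=(p*·0.0000+(1−p*)·0.0000)/1.06=0.0000; Δ=(0.0000−0.0000)/(352.2908−274.0040)=0.0000; B=V−Δ·S=0.0000
Node (2,0) S=155.6828: V=(p*·47.1698+(1−p*)·47.1698)/1.06=44.4998; Δ=(47.1698−47.1698)/(182.1489−141.6713)=0.0000; B=V−Δ·S=44.4998
Node (2,1) S=200.1636: V=(p*·19.9565+(1−p*)·47.1698)/1.06=29.6885; Δ=(19.9565−47.1698)/(234.1914−182.1489)=-0.5229; B=V−Δ·S=134.3552
Node (2,2) S=257.3532: V=(p*·0.0000+(1−p*)·19.9565)/1.06=7.9652; Δ=(0.0000−19.9565)/(301.1032−234.1914)=-0.2983; B=V−Δ·S=84.7208
Node (1,0) S=171.0800: V=(p*·29.6885+(1−p*)·44.4998)/1.06=33.9196; Δ=(29.6885−44.4998)/(200.1636−155.6828)=-0.3330; B=V−Δ·S=90.8863
Node (1,1) S=219.9600: V=(p*·7.9652+(1−p*)·29.6885)/1.06=16.1847; Δ=(7.9652−29.6885)/(257.3532−200.1636)=-0.3798; B=V−Δ·S=99.7358
Node (0,0) S=188.0000: V=(p*·16.1847+(1−p*)·33.9196)/1.06=22.3471; Δ=(16.1847−33.9196)/(219.9600−171.0800)=-0.3628; B=V−Δ·S=90.5583
As a check, the time-0 holding Δ(0,0)·S0 + B(0,0) comes to 22.3471 — exactly V0.

(0,0): Delta=-0.3628 Bond=90.5583
(1,0): Delta=-0.3330 Bond=90.8863
(1,1): Delta=-0.3798 Bond=99.7358
(2,0): Delta=0.0000 Bond=44.4998
(2,1): Delta=-0.5229 Bond=134.3552
(2,2): Delta=-0.2983 Bond=84.7208
(3,0): Delta=0.0000 Bond=47.1698
(3,1): Delta=0.0000 Bond=47.1698
(3,2): Delta=-0.8212 Bond=212.2642
(3,3): Delta=0.0000 Bond=0.0000
V0=22.3471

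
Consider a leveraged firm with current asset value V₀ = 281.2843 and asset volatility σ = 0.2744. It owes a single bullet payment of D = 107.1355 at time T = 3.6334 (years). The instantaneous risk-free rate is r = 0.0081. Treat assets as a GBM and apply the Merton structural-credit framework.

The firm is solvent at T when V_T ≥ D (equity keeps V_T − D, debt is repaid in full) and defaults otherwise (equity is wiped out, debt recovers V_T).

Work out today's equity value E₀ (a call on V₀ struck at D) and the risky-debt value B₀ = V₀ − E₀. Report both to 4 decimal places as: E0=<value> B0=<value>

With assets at 281.2843 and a single debt payment of 107.1355 at 3.6334 years:
d₁ = [ln(V₀/D) + (r + σ²/2)T] / (σ√T)
   = [ln(281.2843/107.1355) + (0.0081 + 0.5·0.2744²)·3.6334] / (0.2744·√3.6334)
   = [0.965272 + 0.166220] / 0.523047 = 2.163269
d₂ = d₁ − σ√T = 2.163269 − 0.523047 = 1.640222
N(d₁) = 0.984740,  N(d₂) = 0.949520,  e^(−rT) = 0.970998
E₀ = V₀·N(d₁) − D·e^(−rT)·N(d₂)
   = 281.2843·0.984740 − 107.1355·0.970998·0.949520 = 178.214743
B₀ = V₀ − E₀ = 281.2843 − 178.214743 = 103.069557

E0=178.2147 B0=103.0696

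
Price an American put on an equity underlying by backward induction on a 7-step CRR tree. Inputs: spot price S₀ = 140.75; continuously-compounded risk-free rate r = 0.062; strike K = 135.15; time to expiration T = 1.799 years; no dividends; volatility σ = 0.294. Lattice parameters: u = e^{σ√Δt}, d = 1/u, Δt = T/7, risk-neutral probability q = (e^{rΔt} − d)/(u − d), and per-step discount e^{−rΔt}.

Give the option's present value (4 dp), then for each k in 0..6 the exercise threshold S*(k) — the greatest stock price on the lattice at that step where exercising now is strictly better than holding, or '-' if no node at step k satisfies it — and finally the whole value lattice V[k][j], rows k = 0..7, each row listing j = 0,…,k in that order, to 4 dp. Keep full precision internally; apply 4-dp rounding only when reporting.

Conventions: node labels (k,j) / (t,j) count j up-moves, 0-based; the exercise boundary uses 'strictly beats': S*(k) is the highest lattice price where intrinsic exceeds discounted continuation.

price = 13.8425
boundary = - - - 90.0040 104.4698 90.0040 104.4698
tree:
13.8425
21.2254 7.3616
31.5263 12.2423 3.0214
45.1460 19.7567 5.5885 0.7122
57.6087 30.6802 10.1451 1.4967 0.0000
68.3458 45.1460 17.9595 3.1452 0.0000 0.0000
77.5961 57.6087 30.6802 6.6095 0.0000 0.0000 0.0000
85.5655 68.3458 45.1460 13.8895 0.0000 0.0000 0.0000 0.0000

Δt=0.25700  u=1.16072  d=0.86153  q=0.51649  discount=0.98419
step 7 (expiry): payoffs max(K−S,0) = 85.5655 68.3458 45.1460 13.8895 0.0000 0.0000 0.0000 0.0000
step 6: (k=6,j=0): S=57.5539, K−S=77.5961, hold=75.4597 ⇒ V=77.5961 exercise | (k=6,j=1): S=77.5413, K−S=57.6087, hold=55.4723 ⇒ V=57.6087 exercise | (k=6,j=2): S=104.4698, K−S=30.6802, hold=28.5438 ⇒ V=30.6802 exercise | (k=6,j=3): S=140.7500, K−S=0.0000, hold=6.6095 ⇒ V=6.6095 continue | (k=6,j=4): S=189.6296, K−S=0.0000, hold=0.0000 ⇒ V=0.0000 continue | (k=6,j=5): S=255.4842, K−S=0.0000, hold=0.0000 ⇒ V=0.0000 continue | (k=6,j=6): S=344.2087, K−S=0.0000, hold=0.0000 ⇒ V=0.0000 continue  boundary S*=104.4698
step 5: (k=5,j=0): S=66.8042, K−S=68.3458, hold=66.2094 ⇒ V=68.3458 exercise | (k=5,j=1): S=90.0040, K−S=45.1460, hold=43.0096 ⇒ V=45.1460 exercise | (k=5,j=2): S=121.2605, K−S=13.8895, hold=17.9595 ⇒ V=17.9595 continue | (k=5,j=3): S=163.3719, K−S=0.0000, hold=3.1452 ⇒ V=3.1452 continue | (k=5,j=4): S=220.1076, K−S=0.0000, hold=0.0000 ⇒ V=0.0000 continue | (k=5,j=5): S=296.5466, K−S=0.0000, hold=0.0000 ⇒ V=0.0000 continue  boundary S*=90.0040
step 4: (k=4,j=0): S=77.5413, K−S=57.6087, hold=55.4723 ⇒ V=57.6087 exercise | (k=4,j=1): S=104.4698, K−S=30.6802, hold=30.6127 ⇒ V=30.6802 exercise | (k=4,j=2): S=140.7500, K−S=0.0000, hold=10.1451 ⇒ V=10.1451 continue | (k=4,j=3): S=189.6296, K−S=0.0000, hold=1.4967 ⇒ V=1.4967 continue | (k=4,j=4): S=255.4842, K−S=0.0000, hold=0.0000 ⇒ V=0.0000 continue  boundary S*=104.4698
step 3: (k=3,j=0): S=90.0040, K−S=45.1460, hold=43.0096 ⇒ V=45.1460 exercise | (k=3,j=1): S=121.2605, K−S=13.8895, hold=19.7567 ⇒ V=19.7567 continue | (k=3,j=2): S=163.3719, K−S=0.0000, hold=5.5885 ⇒ V=5.5885 continue | (k=3,j=3): S=220.1076, K−S=0.0000, hold=0.7122 ⇒ V=0.7122 continue  boundary S*=90.0040
step 2: (k=2,j=0): S=104.4698, K−S=30.6802, hold=31.5263 ⇒ V=31.5263 continue | (k=2,j=1): S=140.7500, K−S=0.0000, hold=12.2423 ⇒ V=12.2423 continue | (k=2,j=2): S=189.6296, K−S=0.0000, hold=3.0214 ⇒ V=3.0214 continue  boundary S*=-
step 1: (k=1,j=0): S=121.2605, K−S=13.8895, hold=21.2254 ⇒ V=21.2254 continue | (k=1,j=1): S=163.3719, K−S=0.0000, hold=7.3616 ⇒ V=7.3616 continue  boundary S*=-
step 0: (k=0,j=0): S=140.7500, K−S=0.0000, hold=13.8425 ⇒ V=13.8425 continue  boundary S*=-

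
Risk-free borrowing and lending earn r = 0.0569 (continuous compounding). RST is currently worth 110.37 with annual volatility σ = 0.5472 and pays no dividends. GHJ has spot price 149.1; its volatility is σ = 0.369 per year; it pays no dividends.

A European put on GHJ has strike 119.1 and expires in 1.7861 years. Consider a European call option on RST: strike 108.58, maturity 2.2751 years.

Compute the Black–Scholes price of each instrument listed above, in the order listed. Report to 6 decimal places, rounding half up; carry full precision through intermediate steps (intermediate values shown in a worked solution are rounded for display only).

price(GHJ put K=119.1) = 9.359683
price(RST call K=108.58) = 40.909316

[GHJ put K=119.1]
σ√T = 0.369·√1.7861 = 0.493150
d₁ = (ln(S/K) + (r+σ²/2)T) / (σ√T) = (ln(149.1/119.1) + (0.0569+0.369²/2)·1.7861) / 0.493150 = (0.224654 + 0.223228) / 0.493150 = 0.908205
d₂ = d₁ − σ√T = 0.908205 − 0.493150 = 0.415055
e^{−rT} = 0.903365
N(−d₁) = 0.181885,  N(−d₂) = 0.339051
price = K·e^{−rT}·N(−d₂) − S·N(−d₁) = 36.478739 − 27.119056 = 9.359683
[RST call K=108.58]
σ√T = 0.5472·√2.2751 = 0.825366
d₁ = (ln(S/K) + (r+σ²/2)T) / (σ√T) = (ln(110.37/108.58) + (0.0569+0.5472²/2)·2.2751) / 0.825366 = (0.016351 + 0.470067) / 0.825366 = 0.589337
d₂ = d₁ − σ√T = 0.589337 − 0.825366 = -0.236029
e^{−rT} = 0.878576
N(d₁) = 0.722182,  N(d₂) = 0.406705
price = S·N(d₁) − K·e^{−rT}·N(d₂) = 79.707270 − 38.797954 = 40.909316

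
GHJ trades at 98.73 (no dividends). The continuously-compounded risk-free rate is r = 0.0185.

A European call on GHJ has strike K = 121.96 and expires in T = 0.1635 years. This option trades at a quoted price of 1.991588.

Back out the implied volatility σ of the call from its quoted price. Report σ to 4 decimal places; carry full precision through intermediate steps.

At σ = 0.5241 the Black–Scholes value reproduces the quote:
σ√T = 0.5241·√0.1635 = 0.211921
d₁ = (ln(S/K) + (r+σ²/2)T) / (σ√T) = (ln(98.73/121.96) + (0.0185+0.5241²/2)·0.1635) / 0.211921 = (-0.211304 + 0.025480) / 0.211921 = -0.876859
d₂ = d₁ − σ√T = -0.876859 − 0.211921 = -1.088779
e^{−rT} = 0.996980
N(d₁) = 0.190282,  N(d₂) = 0.138126
V = S·N(d₁) − K·e^{−rT}·N(d₂) = 18.786512 − 16.794924 = 1.991588 (the quoted price), and the Black–Scholes price is strictly increasing in σ, so σ is unique

sigma = 0.5241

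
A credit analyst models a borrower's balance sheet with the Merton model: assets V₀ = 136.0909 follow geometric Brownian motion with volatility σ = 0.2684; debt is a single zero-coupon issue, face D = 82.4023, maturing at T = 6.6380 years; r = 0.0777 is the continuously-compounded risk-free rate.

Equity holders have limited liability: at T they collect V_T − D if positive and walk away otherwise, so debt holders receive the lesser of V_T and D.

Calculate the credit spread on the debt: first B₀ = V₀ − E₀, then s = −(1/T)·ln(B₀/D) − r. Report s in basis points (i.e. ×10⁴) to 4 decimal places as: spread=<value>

spread=52.8236

Work the structural quantities from V₀ = 136.0909 against face 82.4023:
d₁ = [ln(V₀/D) + (r + σ²/2)T] / (σ√T)
   = [ln(136.0909/82.4023) + (0.0777 + 0.5·0.2684²)·6.6380] / (0.2684·√6.6380)
   = [0.501710 + 0.754869] / 0.691514 = 1.817140
d₂ = d₁ − σ√T = 1.817140 − 0.691514 = 1.125626
N(d₁) = 0.965402,  N(d₂) = 0.869838,  e^(−rT) = 0.597039
E₀ = V₀·N(d₁) − D·e^(−rT)·N(d₂)
   = 136.0909·0.965402 − 82.4023·0.597039·0.869838 = 88.588681
B₀ = V₀ − E₀ = 136.0909 − 88.588681 = 47.502219
spread = −(1/T)·ln(B₀/D) − r = −(1/6.6380)·ln(47.502219/82.4023) − 0.0777 = 0.00528236
in basis points: 0.00528236 × 10⁴ = 52.8236 bp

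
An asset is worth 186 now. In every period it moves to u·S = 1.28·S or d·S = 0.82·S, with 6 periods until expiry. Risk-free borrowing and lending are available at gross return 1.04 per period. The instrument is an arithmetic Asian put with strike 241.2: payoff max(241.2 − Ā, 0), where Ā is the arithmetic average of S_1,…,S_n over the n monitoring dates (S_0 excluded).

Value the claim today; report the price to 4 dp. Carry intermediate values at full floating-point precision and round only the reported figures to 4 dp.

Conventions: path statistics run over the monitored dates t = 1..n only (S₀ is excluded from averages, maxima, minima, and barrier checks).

price = 38.4373

No-arbitrage gives p* = (R−d)/(u−d) = 0.4783: enumerate every path, weight its payoff by its p*-probability, and discount by R^6.
Enumerate all 2^6 = 64 price paths (U = up ×1.28, D = down ×0.82); each path with k up-moves has probability p*^k·(1−p*)^(6−k).
DDDDDD: Ā=98.2897, payoff=142.9103, prob=0.020171
UDDDDD: Ā=153.4279, payoff=87.7721, prob=0.018490
DUDDDD: Ā=139.1679, payoff=102.0321, prob=0.018490
UUDDDD: Ā=217.2376, payoff=23.9624, prob=0.016949
DDUDDD: Ā=127.4747, payoff=113.7253, prob=0.018490
UDUDDD: Ā=198.9848, payoff=42.2152, prob=0.016949
DUUDDD: Ā=184.7248, payoff=56.4752, prob=0.016949
UUUDDD: Ā=288.3510, payoff=0.0000, prob=0.015537
DDDUDD: Ā=117.8862, payoff=123.3138, prob=0.018490
UDDUDD: Ā=184.0175, payoff=57.1825, prob=0.016949
DUDUDD: Ā=169.7575, payoff=71.4425, prob=0.016949
UUDUDD: Ā=264.9874, payoff=0.0000, prob=0.015537
DDUUDD: Ā=158.0643, payoff=83.1357, prob=0.016949
UDUUDD: Ā=246.7346, payoff=0.0000, prob=0.015537
DUUUDD: Ā=232.4746, payoff=8.7254, prob=0.015537
UUUUDD: Ā=362.8872, payoff=0.0000, prob=0.014242
DDDDUD: Ā=110.0237, payoff=131.1763, prob=0.018490
UDDDUD: Ā=171.7444, payoff=69.4556, prob=0.016949
DUDDUD: Ā=157.4844, payoff=83.7156, prob=0.016949
UUDDUD: Ā=245.8292, payoff=0.0000, prob=0.015537
DDUDUD: Ā=145.7912, payoff=95.4088, prob=0.016949
UDUDUD: Ā=227.5764, payoff=13.6236, prob=0.015537
DUUDUD: Ā=213.3164, payoff=27.8836, prob=0.015537
UUUDUD: Ā=332.9818, payoff=0.0000, prob=0.014242
DDDUUD: Ā=136.2027, payoff=104.9973, prob=0.016949
UDDUUD: Ā=212.6091, payoff=28.5909, prob=0.015537
DUDUUD: Ā=198.3491, payoff=42.8509, prob=0.015537
UUDUUD: Ā=309.6182, payoff=0.0000, prob=0.014242
DDUUUD: Ā=186.6559, payoff=54.5441, prob=0.015537
UDUUUD: Ā=291.3654, payoff=0.0000, prob=0.014242
DUUUUD: Ā=277.1054, payoff=0.0000, prob=0.014242
UUUUUD: Ā=432.5547, payoff=0.0000, prob=0.013055
DDDDDU: Ā=103.5765, payoff=137.6235, prob=0.018490
UDDDDU: Ā=161.6804, payoff=79.5196, prob=0.016949
DUDDDU: Ā=147.4204, payoff=93.7796, prob=0.016949
UUDDDU: Ā=230.1196, payoff=11.0804, prob=0.015537
DDUDDU: Ā=135.7272, payoff=105.4728, prob=0.016949
UDUDDU: Ā=211.8668, payoff=29.3332, prob=0.015537
DUUDDU: Ā=197.6068, payoff=43.5932, prob=0.015537
UUUDDU: Ā=308.4594, payoff=0.0000, prob=0.014242
DDDUDU: Ā=126.1387, payoff=115.0613, prob=0.016949
UDDUDU: Ā=196.8995, payoff=44.3005, prob=0.015537
DUDUDU: Ā=182.6395, payoff=58.5605, prob=0.015537
UUDUDU: Ā=285.0958, payoff=0.0000, prob=0.014242
DDUUDU: Ā=170.9463, payoff=70.2537, prob=0.015537
UDUUDU: Ā=266.8430, payoff=0.0000, prob=0.014242
DUUUDU: Ā=252.5830, payoff=0.0000, prob=0.014242
UUUUDU: Ā=394.2759, payoff=0.0000, prob=0.013055
DDDDUU: Ā=118.2762, payoff=122.9238, prob=0.016949
UDDDUU: Ā=184.6263, payoff=56.5737, prob=0.015537
DUDDUU: Ā=170.3663, payoff=70.8337, prob=0.015537
UUDDUU: Ā=265.9376, payoff=0.0000, prob=0.014242
DDUDUU: Ā=158.6731, payoff=82.5269, prob=0.015537
UDUDUU: Ā=247.6848, payoff=0.0000, prob=0.014242
DUUDUU: Ā=233.4248, payoff=7.7752, prob=0.014242
UUUDUU: Ā=364.3705, payoff=0.0000, prob=0.013055
DDDUUU: Ā=149.0847, payoff=92.1153, prob=0.015537
UDDUUU: Ā=232.7175, payoff=8.4825, prob=0.014242
DUDUUU: Ā=218.4575, payoff=22.7425, prob=0.014242
UUDUUU: Ā=341.0069, payoff=0.0000, prob=0.013055
DDUUUU: Ā=206.7643, payoff=34.4357, prob=0.014242
UDUUUU: Ā=322.7541, payoff=0.0000, prob=0.013055
DUUUUU: Ā=308.4941, payoff=0.0000, prob=0.013055
UUUUUU: Ā=481.5517, payoff=0.0000, prob=0.011967
Price = Σ prob·payoff / R^6 = 48.635410 / 1.265319 = 38.4373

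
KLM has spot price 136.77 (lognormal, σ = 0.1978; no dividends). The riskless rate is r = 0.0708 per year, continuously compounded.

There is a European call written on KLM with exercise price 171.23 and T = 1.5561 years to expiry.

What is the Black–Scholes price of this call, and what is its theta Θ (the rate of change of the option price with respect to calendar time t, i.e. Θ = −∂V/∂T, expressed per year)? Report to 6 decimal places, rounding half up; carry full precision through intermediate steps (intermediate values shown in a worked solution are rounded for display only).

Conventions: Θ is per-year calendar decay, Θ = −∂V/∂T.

σ√T = 0.1978·√1.5561 = 0.246743
d₁ = (ln(S/K) + (r+σ²/2)T) / (σ√T) = (ln(136.77/171.23) + (0.0708+0.1978²/2)·1.5561) / 0.246743 = (-0.224707 + 0.140613) / 0.246743 = -0.340816
d₂ = d₁ − σ√T = -0.340816 − 0.246743 = -0.587559
e^{−rT} = 0.895680
N(d₁) = 0.366621,  N(d₂) = 0.278414
Call price V = S·N(d₁) − K·e^{−rT}·N(d₂) = 50.142754 − 42.699620 = 7.443133
φ(d₁) = (1/√(2π))·e^{−d₁²/2} = 0.376433
Θ = −S·φ(d₁)·σ/(2√T) − r·K·e^{−rT}·N(d₂) = −4.081836 − 3.023133 = -7.104969

price = 7.443133
Θ = -7.104969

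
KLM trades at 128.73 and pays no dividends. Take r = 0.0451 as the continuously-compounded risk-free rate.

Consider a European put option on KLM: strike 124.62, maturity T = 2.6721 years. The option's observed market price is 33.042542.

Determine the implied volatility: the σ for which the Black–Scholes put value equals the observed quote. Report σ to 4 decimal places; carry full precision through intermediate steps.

At σ = 0.5517 the Black–Scholes value reproduces the quote:
σ√T = 0.5517·√2.6721 = 0.901840
d₁ = (ln(S/K) + (r+σ²/2)T) / (σ√T) = (ln(128.73/124.62) + (0.0451+0.5517²/2)·2.6721) / 0.901840 = (0.032448 + 0.527169) / 0.901840 = 0.620528
d₂ = d₁ − σ√T = 0.620528 − 0.901840 = -0.281311
e^{−rT} = 0.886467
N(−d₁) = 0.267455,  N(−d₂) = 0.610764
V = K·e^{−rT}·N(−d₂) − S·N(−d₁) = 67.472019 − 34.429477 = 33.042542 (the quoted price), and the Black–Scholes price is strictly increasing in σ, so σ is unique

sigma = 0.5517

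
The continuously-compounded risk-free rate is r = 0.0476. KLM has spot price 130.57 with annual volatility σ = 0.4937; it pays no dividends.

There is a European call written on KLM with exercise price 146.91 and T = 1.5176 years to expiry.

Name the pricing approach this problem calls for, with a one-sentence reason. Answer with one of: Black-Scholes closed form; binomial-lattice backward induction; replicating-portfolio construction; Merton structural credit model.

framework: Black-Scholes closed form

Key observation: a European claim on KLM (strike 146.91) — a lognormal (GBM) underlying with constant rate and volatility — has an exact closed-form value; no lattice or capital structure is involved.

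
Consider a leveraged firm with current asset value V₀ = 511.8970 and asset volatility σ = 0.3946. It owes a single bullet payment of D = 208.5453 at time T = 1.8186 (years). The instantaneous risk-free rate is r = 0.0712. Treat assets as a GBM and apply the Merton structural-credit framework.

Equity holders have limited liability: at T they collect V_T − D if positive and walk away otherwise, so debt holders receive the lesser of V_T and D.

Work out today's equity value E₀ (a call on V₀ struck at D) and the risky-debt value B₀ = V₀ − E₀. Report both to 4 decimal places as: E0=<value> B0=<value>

Work the structural quantities from V₀ = 511.8970 against face 208.5453:
d₁ = [ln(V₀/D) + (r + σ²/2)T] / (σ√T)
   = [ln(511.8970/208.5453) + (0.0712 + 0.5·0.3946²)·1.8186] / (0.3946·√1.8186)
   = [0.897967 + 0.271071] / 0.532140 = 2.196863
d₂ = d₁ − σ√T = 2.196863 − 0.532140 = 1.664723
N(d₁) = 0.985985,  N(d₂) = 0.952016,  e^(−rT) = 0.878548
E₀ = V₀·N(d₁) − D·e^(−rT)·N(d₂)
   = 511.8970·0.985985 − 208.5453·0.878548·0.952016 = 330.297061
B₀ = V₀ − E₀ = 511.8970 − 330.297061 = 181.599939

E0=330.2971 B0=181.5999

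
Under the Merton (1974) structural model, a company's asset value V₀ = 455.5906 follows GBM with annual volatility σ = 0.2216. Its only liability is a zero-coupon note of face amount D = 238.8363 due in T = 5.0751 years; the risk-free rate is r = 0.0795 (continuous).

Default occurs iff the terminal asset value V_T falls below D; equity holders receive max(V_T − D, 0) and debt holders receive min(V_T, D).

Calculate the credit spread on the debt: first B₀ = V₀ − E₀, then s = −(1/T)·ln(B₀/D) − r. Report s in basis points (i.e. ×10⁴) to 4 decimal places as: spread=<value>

spread=10.4627

Work the structural quantities from V₀ = 455.5906 against face 238.8363:
d₁ = [ln(V₀/D) + (r + σ²/2)T] / (σ√T)
   = [ln(455.5906/238.8363) + (0.0795 + 0.5·0.2216²)·5.0751] / (0.2216·√5.0751)
   = [0.645816 + 0.528081] / 0.499220 = 2.351462
d₂ = d₁ − σ√T = 2.351462 − 0.499220 = 1.852242
N(d₁) = 0.990650,  N(d₂) = 0.968004,  e^(−rT) = 0.667998
E₀ = V₀·N(d₁) − D·e^(−rT)·N(d₂)
   = 455.5906·0.990650 − 238.8363·0.667998·0.968004 = 296.893396
B₀ = V₀ − E₀ = 455.5906 − 296.893396 = 158.697204
spread = −(1/T)·ln(B₀/D) − r = −(1/5.0751)·ln(158.697204/238.8363) − 0.0795 = 0.00104627
in basis points: 0.00104627 × 10⁴ = 10.4627 bp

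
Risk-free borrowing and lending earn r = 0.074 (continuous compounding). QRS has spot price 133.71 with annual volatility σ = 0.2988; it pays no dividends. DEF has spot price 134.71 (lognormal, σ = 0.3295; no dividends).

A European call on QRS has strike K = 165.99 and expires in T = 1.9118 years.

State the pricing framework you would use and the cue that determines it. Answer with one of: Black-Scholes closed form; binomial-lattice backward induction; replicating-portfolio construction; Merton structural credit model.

Key observation: the instrument is a plain European call (strike 165.99) on a lognormal asset; the exact continuous-time formula applies directly.

framework: Black-Scholes closed form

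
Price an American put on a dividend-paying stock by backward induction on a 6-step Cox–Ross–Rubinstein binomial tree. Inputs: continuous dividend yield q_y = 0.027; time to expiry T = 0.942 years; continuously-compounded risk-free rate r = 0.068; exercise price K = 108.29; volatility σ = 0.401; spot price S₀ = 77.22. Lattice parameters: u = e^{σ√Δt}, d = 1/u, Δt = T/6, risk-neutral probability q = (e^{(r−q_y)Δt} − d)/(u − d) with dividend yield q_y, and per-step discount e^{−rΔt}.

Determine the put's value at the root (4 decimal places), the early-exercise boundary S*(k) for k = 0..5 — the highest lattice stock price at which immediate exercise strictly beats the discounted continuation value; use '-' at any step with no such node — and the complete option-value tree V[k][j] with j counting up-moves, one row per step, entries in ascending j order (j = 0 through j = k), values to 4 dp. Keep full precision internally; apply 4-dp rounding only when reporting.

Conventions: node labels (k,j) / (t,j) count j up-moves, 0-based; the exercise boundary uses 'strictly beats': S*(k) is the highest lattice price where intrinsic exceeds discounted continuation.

Δt=0.15700  u=1.17221  d=0.85309  q=0.48060  discount=0.98938
step 6 (expiry): payoffs max(K−S,0) = 78.5253 67.3911 52.0921 31.0700 2.1842 0.0000 0.0000
step 5: (k=5,j=0): S=34.8904, K−S=73.3996, hold=72.3972 ⇒ V=73.3996 exercise | (k=5,j=1): S=47.9420, K−S=60.3480, hold=59.4009 ⇒ V=60.3480 exercise | (k=5,j=2): S=65.8757, K−S=42.4143, hold=41.5430 ⇒ V=42.4143 exercise | (k=5,j=3): S=90.5179, K−S=17.7721, hold=17.0050 ⇒ V=17.7721 exercise | (k=5,j=4): S=124.3781, K−S=0.0000, hold=1.1224 ⇒ V=1.1224 continue | (k=5,j=5): S=170.9044, K−S=0.0000, hold=0.0000 ⇒ V=0.0000 continue  boundary S*=90.5179
step 4: (k=4,j=0): S=40.8989, K−S=67.3911, hold=66.4142 ⇒ V=67.3911 exercise | (k=4,j=1): S=56.1979, K−S=52.0921, hold=51.1798 ⇒ V=52.0921 exercise | (k=4,j=2): S=77.2200, K−S=31.0700, hold=30.2467 ⇒ V=31.0700 exercise | (k=4,j=3): S=106.1058, K−S=2.1842, hold=9.6666 ⇒ V=9.6666 continue | (k=4,j=4): S=145.7970, K−S=0.0000, hold=0.5768 ⇒ V=0.5768 continue  boundary S*=77.2200
step 3: (k=3,j=0): S=47.9420, K−S=60.3480, hold=59.4009 ⇒ V=60.3480 exercise | (k=3,j=1): S=65.8757, K−S=42.4143, hold=41.5430 ⇒ V=42.4143 exercise | (k=3,j=2): S=90.5179, K−S=17.7721, hold=20.5629 ⇒ V=20.5629 continue | (k=3,j=3): S=124.3781, K−S=0.0000, hold=5.2418 ⇒ V=5.2418 continue  boundary S*=65.8757
step 2: (k=2,j=0): S=56.1979, K−S=52.0921, hold=51.1798 ⇒ V=52.0921 exercise | (k=2,j=1): S=77.2200, K−S=31.0700, hold=31.5737 ⇒ V=31.5737 continue | (k=2,j=2): S=106.1058, K−S=2.1842, hold=13.0594 ⇒ V=13.0594 continue  boundary S*=56.1979
step 1: (k=1,j=0): S=65.8757, K−S=42.4143, hold=41.7825 ⇒ V=42.4143 exercise | (k=1,j=1): S=90.5179, K−S=17.7721, hold=22.4350 ⇒ V=22.4350 continue  boundary S*=65.8757
step 0: (k=0,j=0): S=77.2200, K−S=31.0700, hold=32.4639 ⇒ V=32.4639 continue  boundary S*=-

price = 32.4639
boundary = - 65.8757 56.1979 65.8757 77.2200 90.5179
tree:
32.4639
42.4143 22.4350
52.0921 31.5737 13.0594
60.3480 42.4143 20.5629 5.2418
67.3911 52.0921 31.0700 9.6666 0.5768
73.3996 60.3480 42.4143 17.7721 1.1224 0.0000
78.5253 67.3911 52.0921 31.0700 2.1842 0.0000 0.0000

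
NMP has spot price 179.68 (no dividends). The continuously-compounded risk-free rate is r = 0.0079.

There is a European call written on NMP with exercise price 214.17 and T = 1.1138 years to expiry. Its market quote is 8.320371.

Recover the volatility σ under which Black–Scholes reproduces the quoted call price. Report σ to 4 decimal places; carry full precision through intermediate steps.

sigma = 0.2517

At σ = 0.2517 the Black–Scholes value reproduces the quote:
σ√T = 0.2517·√1.1138 = 0.265636
d₁ = (ln(S/K) + (r+σ²/2)T) / (σ√T) = (ln(179.68/214.17) + (0.0079+0.2517²/2)·1.1138) / 0.265636 = (-0.175593 + 0.044080) / 0.265636 = -0.495085
d₂ = d₁ − σ√T = -0.495085 − 0.265636 = -0.760721
e^{−rT} = 0.991240
N(d₁) = 0.310270,  N(d₂) = 0.223412
V = S·N(d₁) − K·e^{−rT}·N(d₂) = 55.749327 − 47.428956 = 8.320371 (the observed quote) — the price is monotone increasing in volatility, hence this σ is the only solution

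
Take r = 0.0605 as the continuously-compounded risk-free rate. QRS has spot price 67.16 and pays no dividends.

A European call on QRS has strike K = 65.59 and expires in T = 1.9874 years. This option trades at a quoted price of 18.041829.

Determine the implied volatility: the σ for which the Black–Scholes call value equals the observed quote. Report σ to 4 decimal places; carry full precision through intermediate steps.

sigma = 0.3753

At σ = 0.3753 the Black–Scholes value reproduces the quote:
σ√T = 0.3753·√1.9874 = 0.529080
d₁ = (ln(S/K) + (r+σ²/2)T) / (σ√T) = (ln(67.16/65.59) + (0.0605+0.3753²/2)·1.9874) / 0.529080 = (0.023655 + 0.260200) / 0.529080 = 0.536507
d₂ = d₁ − σ√T = 0.536507 − 0.529080 = 0.007427
e^{−rT} = 0.886710
N(d₁) = 0.704196,  N(d₂) = 0.502963
V = S·N(d₁) − K·e^{−rT}·N(d₂) = 47.293796 − 29.251967 = 18.041829 (equal to the quote); since ∂V/∂σ > 0 for all σ, the implied volatility is unique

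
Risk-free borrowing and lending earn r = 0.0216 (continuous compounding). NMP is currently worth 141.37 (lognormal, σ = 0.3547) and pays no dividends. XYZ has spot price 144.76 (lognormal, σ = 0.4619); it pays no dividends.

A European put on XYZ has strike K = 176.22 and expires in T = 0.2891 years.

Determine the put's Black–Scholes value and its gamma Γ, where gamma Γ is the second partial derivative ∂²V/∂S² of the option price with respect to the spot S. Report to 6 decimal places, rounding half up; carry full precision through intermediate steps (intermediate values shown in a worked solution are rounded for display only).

σ√T = 0.4619·√0.2891 = 0.248354
d₁ = (ln(S/K) + (r+σ²/2)T) / (σ√T) = (ln(144.76/176.22) + (0.0216+0.4619²/2)·0.2891) / 0.248354 = (-0.196656 + 0.037085) / 0.248354 = -0.642515
d₂ = d₁ − σ√T = -0.642515 − 0.248354 = -0.890869
e^{−rT} = 0.993775
N(−d₁) = 0.739731,  N(−d₂) = 0.813500
Put price V = K·e^{−rT}·N(−d₂) − S·N(−d₁) = 142.462641 − 107.083397 = 35.379243
φ(d₁) = (1/√(2π))·e^{−d₁²/2} = 0.324538
Γ = φ(d₁) / (S·σ·√T) = 0.009027

price = 35.379243
Γ = 0.009027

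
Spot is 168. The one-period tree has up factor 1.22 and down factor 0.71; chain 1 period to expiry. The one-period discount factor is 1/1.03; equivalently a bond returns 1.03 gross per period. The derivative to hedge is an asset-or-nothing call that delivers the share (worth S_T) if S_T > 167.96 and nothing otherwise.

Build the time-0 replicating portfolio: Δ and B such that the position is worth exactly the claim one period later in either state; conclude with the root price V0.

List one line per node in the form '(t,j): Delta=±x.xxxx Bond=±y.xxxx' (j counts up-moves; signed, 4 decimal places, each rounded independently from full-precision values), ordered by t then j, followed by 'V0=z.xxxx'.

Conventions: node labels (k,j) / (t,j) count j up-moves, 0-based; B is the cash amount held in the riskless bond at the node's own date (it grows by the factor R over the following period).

(0,0): Delta=2.3922 Bond=-277.0257
V0=124.8567

Since d<R<u, set p* = (R−d)/(u−d) = 0.6275; price each node as the discounted p*-expectation of its children.
Payoffs at expiry: V(1,0)=0.0000, V(1,1)=204.9600
(0,0): S=168.0000. Δ = (V_up−V_dn)/(S_up−S_dn) = (204.9600−0.0000)/(204.9600−119.2800) = 2.3922. V = [p*·204.9600 + (1−p*)·0.0000]/1.03 = 124.8567. B = V − Δ·S = -277.0257.
Sanity check at the root: Δ(0,0)·S0 + B(0,0) reproduces V0 = 124.8567.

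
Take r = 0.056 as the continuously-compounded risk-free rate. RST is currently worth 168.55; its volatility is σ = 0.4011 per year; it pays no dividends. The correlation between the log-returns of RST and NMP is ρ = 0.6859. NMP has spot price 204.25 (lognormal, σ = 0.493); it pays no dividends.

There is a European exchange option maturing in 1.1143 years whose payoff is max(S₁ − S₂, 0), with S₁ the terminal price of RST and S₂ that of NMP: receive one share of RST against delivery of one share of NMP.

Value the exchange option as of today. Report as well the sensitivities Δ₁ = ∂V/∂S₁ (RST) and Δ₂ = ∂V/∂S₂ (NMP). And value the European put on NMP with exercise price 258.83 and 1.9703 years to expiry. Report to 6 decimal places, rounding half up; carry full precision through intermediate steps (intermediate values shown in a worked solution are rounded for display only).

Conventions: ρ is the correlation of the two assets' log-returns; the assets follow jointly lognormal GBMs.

exchange price = 13.985975
Δ1 = 0.379265
Δ2 = -0.244500
price(NMP put K=258.83) = 73.722905

σ_eff = √(σ₁² + σ₂² − 2ρσ₁σ₂) = √(0.4011² + 0.493² − 2·0.6859·0.4011·0.493) = 0.364235
d₁ = (ln(S₁/S₂) + (q₂ − q₁ + σ_eff²/2)T) / (σ_eff√T) = (ln(168.55/204.25) + (0.0 − 0.0 + 0.066334)·1.1143) / 0.384488 = -0.307413
d₂ = d₁ − σ_eff√T = -0.307413 − 0.384488 = -0.691901
N(d₁) = 0.379265,  N(d₂) = 0.244500
V = S₁·e^{−q₁T}·N(d₁) − S₂·e^{−q₂T}·N(d₂) = 63.925032 − 49.939057 = 13.985975
Δ₁ = e^{−q₁T}·N(d₁) = 0.379265;  Δ₂ = −e^{−q₂T}·N(d₂) = -0.244500
[vanilla: NMP put K=258.83]
σ√T = 0.493·√1.9703 = 0.692011
d₁ = (ln(S/K) + (r+σ²/2)T) / (σ√T) = (ln(204.25/258.83) + (0.056+0.493²/2)·1.9703) / 0.692011 = (-0.236827 + 0.349777) / 0.692011 = 0.163220
d₂ = d₁ − σ√T = 0.163220 − 0.692011 = -0.528792
e^{−rT} = 0.895532
N(−d₁) = 0.435173,  N(−d₂) = 0.701525
price = K·e^{−rT}·N(−d₂) − S·N(−d₁) = 162.606943 − 88.884038 = 73.722905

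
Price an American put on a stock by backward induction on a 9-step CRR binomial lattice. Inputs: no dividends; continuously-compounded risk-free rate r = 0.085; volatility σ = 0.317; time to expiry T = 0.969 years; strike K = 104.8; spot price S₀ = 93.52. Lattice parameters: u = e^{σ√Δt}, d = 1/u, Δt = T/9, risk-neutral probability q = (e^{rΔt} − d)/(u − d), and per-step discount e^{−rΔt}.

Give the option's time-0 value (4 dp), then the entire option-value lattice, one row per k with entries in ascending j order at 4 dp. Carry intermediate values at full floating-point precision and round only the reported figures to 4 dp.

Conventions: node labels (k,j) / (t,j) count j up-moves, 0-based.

Δt=0.10767  u=1.10962  d=0.90121  q=0.51813  discount=0.99089
step 9 (expiry): payoffs max(K−S,0) = 68.1273 59.6467 49.2049 36.3484 20.5188 1.0285 0.0000 0.0000 0.0000 0.0000
k=8: (k=8,j=0): S=40.6927, K−S=64.1073, hold=63.1526 ⇒ V=64.1073 exercise | (k=8,j=1): S=50.1029, K−S=54.6971, hold=53.7423 ⇒ V=54.6971 exercise | (k=8,j=2): S=61.6894, K−S=43.1106, hold=42.1559 ⇒ V=43.1106 exercise | (k=8,j=3): S=75.9552, K−S=28.8448, hold=27.8901 ⇒ V=28.8448 exercise | (k=8,j=4): S=93.5200, K−S=11.2800, hold=10.3253 ⇒ V=11.2800 exercise | (k=8,j=5): S=115.1467, K−S=0.0000, hold=0.4911 ⇒ V=0.4911 continue | (k=8,j=6): S=141.7747, K−S=0.0000, hold=0.0000 ⇒ V=0.0000 continue | (k=8,j=7): S=174.5604, K−S=0.0000, hold=0.0000 ⇒ V=0.0000 continue | (k=8,j=8): S=214.9279, K−S=0.0000, hold=0.0000 ⇒ V=0.0000 continue
k=7: (k=7,j=0): S=45.1533, K−S=59.6467, hold=58.6920 ⇒ V=59.6467 exercise | (k=7,j=1): S=55.5951, K−S=49.2049, hold=48.2501 ⇒ V=49.2049 exercise | (k=7,j=2): S=68.4516, K−S=36.3484, hold=35.3936 ⇒ V=36.3484 exercise | (k=7,j=3): S=84.2812, K−S=20.5188, hold=19.5640 ⇒ V=20.5188 exercise | (k=7,j=4): S=103.7715, K−S=1.0285, hold=5.6381 ⇒ V=5.6381 continue | (k=7,j=5): S=127.7689, K−S=0.0000, hold=0.2345 ⇒ V=0.2345 continue | (k=7,j=6): S=157.3158, K−S=0.0000, hold=0.0000 ⇒ V=0.0000 continue | (k=7,j=7): S=193.6954, K−S=0.0000, hold=0.0000 ⇒ V=0.0000 continue
k=6: (k=6,j=0): S=50.1029, K−S=54.6971, hold=53.7423 ⇒ V=54.6971 exercise | (k=6,j=1): S=61.6894, K−S=43.1106, hold=42.1559 ⇒ V=43.1106 exercise | (k=6,j=2): S=75.9552, K−S=28.8448, hold=27.8901 ⇒ V=28.8448 exercise | (k=6,j=3): S=93.5200, K−S=11.2800, hold=12.6919 ⇒ V=12.6919 continue | (k=6,j=4): S=115.1467, K−S=0.0000, hold=2.8124 ⇒ V=2.8124 continue | (k=6,j=5): S=141.7747, K−S=0.0000, hold=0.1120 ⇒ V=0.1120 continue | (k=6,j=6): S=174.5604, K−S=0.0000, hold=0.0000 ⇒ V=0.0000 continue
k=5: (k=5,j=0): S=55.5951, K−S=49.2049, hold=48.2501 ⇒ V=49.2049 exercise | (k=5,j=1): S=68.4516, K−S=36.3484, hold=35.3936 ⇒ V=36.3484 exercise | (k=5,j=2): S=84.2812, K−S=20.5188, hold=20.2889 ⇒ V=20.5188 exercise | (k=5,j=3): S=103.7715, K−S=1.0285, hold=7.5040 ⇒ V=7.5040 continue | (k=5,j=4): S=127.7689, K−S=0.0000, hold=1.4004 ⇒ V=1.4004 continue | (k=5,j=5): S=157.3158, K−S=0.0000, hold=0.0535 ⇒ V=0.0535 continue
k=4: (k=4,j=0): S=61.6894, K−S=43.1106, hold=42.1559 ⇒ V=43.1106 exercise | (k=4,j=1): S=75.9552, K−S=28.8448, hold=27.8901 ⇒ V=28.8448 exercise | (k=4,j=2): S=93.5200, K−S=11.2800, hold=13.6499 ⇒ V=13.6499 continue | (k=4,j=3): S=115.1467, K−S=0.0000, hold=4.3020 ⇒ V=4.3020 continue | (k=4,j=4): S=141.7747, K−S=0.0000, hold=0.6961 ⇒ V=0.6961 continue
k=3: (k=3,j=0): S=68.4516, K−S=36.3484, hold=35.3936 ⇒ V=36.3484 exercise | (k=3,j=1): S=84.2812, K−S=20.5188, hold=20.7808 ⇒ V=20.7808 continue | (k=3,j=2): S=103.7715, K−S=1.0285, hold=8.7262 ⇒ V=8.7262 continue | (k=3,j=3): S=127.7689, K−S=0.0000, hold=2.4115 ⇒ V=2.4115 continue
k=2: (k=2,j=0): S=75.9552, K−S=28.8448, hold=28.0246 ⇒ V=28.8448 exercise | (k=2,j=1): S=93.5200, K−S=11.2800, hold=14.4025 ⇒ V=14.4025 continue | (k=2,j=2): S=115.1467, K−S=0.0000, hold=5.4046 ⇒ V=5.4046 continue
k=1: (k=1,j=0): S=84.2812, K−S=20.5188, hold=21.1672 ⇒ V=21.1672 continue | (k=1,j=1): S=103.7715, K−S=1.0285, hold=9.6517 ⇒ V=9.6517 continue
k=0: (k=0,j=0): S=93.5200, K−S=11.2800, hold=15.0621 ⇒ V=15.0621 continue

price = 15.0621
tree:
15.0621
21.1672 9.6517
28.8448 14.4025 5.4046
36.3484 20.7808 8.7262 2.4115
43.1106 28.8448 13.6499 4.3020 0.6961
49.2049 36.3484 20.5188 7.5040 1.4004 0.0535
54.6971 43.1106 28.8448 12.6919 2.8124 0.1120 0.0000
59.6467 49.2049 36.3484 20.5188 5.6381 0.2345 0.0000 0.0000
64.1073 54.6971 43.1106 28.8448 11.2800 0.4911 0.0000 0.0000 0.0000
68.1273 59.6467 49.2049 36.3484 20.5188 1.0285 0.0000 0.0000 0.0000 0.0000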